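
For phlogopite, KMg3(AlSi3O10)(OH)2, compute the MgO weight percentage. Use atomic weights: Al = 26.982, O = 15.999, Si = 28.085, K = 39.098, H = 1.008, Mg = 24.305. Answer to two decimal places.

28.98 wt%

M(KMg3(AlSi3O10)(OH)2) = 417.254 g/mol; M(MgO) = 40.304 g/mol.
Moles MgO per formula unit = 3 Mg ÷ 1 = 3.0000.
MgO fraction = (3.0000 × 40.304) / 417.254 = 120.912/417.254 = 0.2898.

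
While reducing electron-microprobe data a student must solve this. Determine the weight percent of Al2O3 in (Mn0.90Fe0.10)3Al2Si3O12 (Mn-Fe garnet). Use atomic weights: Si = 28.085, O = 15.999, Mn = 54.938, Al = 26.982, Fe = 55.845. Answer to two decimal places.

20.59 wt%

M((Mn0.90Fe0.10)3Al2Si3O12) = 495.293 g/mol; M(Al2O3) = 101.961 g/mol.
Moles Al2O3 per formula unit = 2 Al ÷ 2 = 1.0000.
Al2O3 fraction = (1.0000 × 101.961) / 495.293 = 101.961/495.293 = 0.2059.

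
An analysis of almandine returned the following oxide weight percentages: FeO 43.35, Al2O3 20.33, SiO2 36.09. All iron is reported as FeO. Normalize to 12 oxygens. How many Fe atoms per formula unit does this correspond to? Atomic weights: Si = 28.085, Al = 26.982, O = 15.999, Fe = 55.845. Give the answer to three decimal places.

43.35 wt% FeO ÷ 71.844 g/mol = 0.60339 mol, giving 0.60339 Fe and 0.60339 O.
20.33 wt% Al2O3 ÷ 101.961 g/mol = 0.19939 mol, giving 0.39878 Al and 0.59817 O.
36.09 wt% SiO2 ÷ 60.083 g/mol = 0.60067 mol, giving 0.60067 Si and 1.20134 O.
Oxygen sums to 2.40290; scaling by 12/2.40290 = 4.99397 puts the formula on 12 O.
Fe: 0.60339 × 4.99397 = 3.013 atoms per formula unit.

3.013 Fe apfu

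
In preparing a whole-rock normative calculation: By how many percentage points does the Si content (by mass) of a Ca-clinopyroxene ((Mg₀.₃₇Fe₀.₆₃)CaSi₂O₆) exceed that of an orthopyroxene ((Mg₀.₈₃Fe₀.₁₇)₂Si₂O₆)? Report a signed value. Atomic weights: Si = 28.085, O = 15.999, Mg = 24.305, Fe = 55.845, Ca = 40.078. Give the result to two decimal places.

M((Mg₀.₃₇Fe₀.₆₃)CaSi₂O₆) = 236.417 g/mol, so wt% Si = 56.170/236.417 × 100 = 23.76%.
M((Mg₀.₈₃Fe₀.₁₇)₂Si₂O₆) = 211.498 g/mol, so wt% Si = 56.170/211.498 × 100 = 26.56%.
23.76 − 26.56 = -2.80 pp.

-2.80 percentage points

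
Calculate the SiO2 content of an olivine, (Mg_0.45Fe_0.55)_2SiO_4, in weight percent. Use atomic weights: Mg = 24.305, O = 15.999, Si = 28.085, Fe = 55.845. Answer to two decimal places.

34.26 wt%

Molar mass of (Mg_0.45Fe_0.55)_2SiO_4 = 0.90*24.305 + 1.10*55.845 + 1*28.085 + 4*15.999 = 175.385 g/mol.
Each formula unit contains 1 Si, equivalent to 1/1 = 1.0000 mol SiO2.
M(SiO2) = 1×28.085 + 2×15.999 = 60.083 g/mol.
Mass of SiO2 per formula unit = 1.0000 × 60.083 = 60.083 g.
SiO2 wt% = 60.083 / 175.385 × 100 = 34.26%.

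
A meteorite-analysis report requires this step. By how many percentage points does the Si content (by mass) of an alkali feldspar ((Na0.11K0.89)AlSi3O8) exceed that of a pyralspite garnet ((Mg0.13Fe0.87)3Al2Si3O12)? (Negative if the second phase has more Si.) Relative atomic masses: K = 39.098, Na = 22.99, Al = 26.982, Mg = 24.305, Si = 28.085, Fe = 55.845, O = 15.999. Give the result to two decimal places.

M((Na0.11K0.89)AlSi3O8) = 276.555 g/mol, so wt% Si = 84.255/276.555 × 100 = 30.47%.
M((Mg0.13Fe0.87)3Al2Si3O12) = 485.441 g/mol, so wt% Si = 84.255/485.441 × 100 = 17.36%.
30.47 − 17.36 = 13.11 pp.

13.11 percentage points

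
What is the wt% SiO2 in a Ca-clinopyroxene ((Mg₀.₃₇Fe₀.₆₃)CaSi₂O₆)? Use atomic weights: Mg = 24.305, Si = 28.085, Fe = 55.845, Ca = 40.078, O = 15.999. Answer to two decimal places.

50.83 wt%

Formula mass = 236.417 g/mol.
2 Si → 2.0000 mol SiO2 per formula unit; M(SiO2) = 60.083, so SiO2 mass = 120.166 g.
120.166/236.417 × 100 = 50.83 wt%.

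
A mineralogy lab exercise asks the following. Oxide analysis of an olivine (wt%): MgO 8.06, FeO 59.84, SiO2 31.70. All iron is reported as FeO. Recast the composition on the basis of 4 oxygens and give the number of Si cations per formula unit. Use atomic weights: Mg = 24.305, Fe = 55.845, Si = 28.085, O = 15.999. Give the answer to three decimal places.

1.011 Si apfu

MgO (M=40.304): mol = 0.19998; Mg = 0.19998, O = 0.19998.
FeO (M=71.844): mol = 0.83292; Fe = 0.83292, O = 0.83292.
SiO2 (M=60.083): mol = 0.52760; Si = 0.52760, O = 1.05520.
ΣO = 2.08810; factor = 4/ΣO = 1.91562.
Si apfu = 0.52760 × 1.91562 = 1.011.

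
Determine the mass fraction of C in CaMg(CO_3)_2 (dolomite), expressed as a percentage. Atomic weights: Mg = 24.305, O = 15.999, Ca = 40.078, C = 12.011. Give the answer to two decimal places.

13.03 weight percent

Formula mass = 1·40.078 + 1·24.305 + 2·12.011 + 6·15.999 = 184.399 g/mol, of which 24.022 g is C.
So C makes up 24.022/184.399 = 0.1303 of the mass, i.e. 13.03%.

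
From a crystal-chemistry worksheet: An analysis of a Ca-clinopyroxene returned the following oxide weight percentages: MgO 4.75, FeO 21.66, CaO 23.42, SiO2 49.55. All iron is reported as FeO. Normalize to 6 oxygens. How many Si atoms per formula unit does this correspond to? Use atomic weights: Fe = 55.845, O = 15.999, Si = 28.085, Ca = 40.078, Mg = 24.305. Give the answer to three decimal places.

1.990 Si apfu

4.75 wt% MgO ÷ 40.304 g/mol = 0.11785 mol, giving 0.11785 Mg and 0.11785 O.
21.66 wt% FeO ÷ 71.844 g/mol = 0.30149 mol, giving 0.30149 Fe and 0.30149 O.
23.42 wt% CaO ÷ 56.077 g/mol = 0.41764 mol, giving 0.41764 Ca and 0.41764 O.
49.55 wt% SiO2 ÷ 60.083 g/mol = 0.82469 mol, giving 0.82469 Si and 1.64938 O.
Oxygen sums to 2.48636; scaling by 6/2.48636 = 2.41317 puts the formula on 6 O.
Si: 0.82469 × 2.41317 = 1.990 atoms per formula unit.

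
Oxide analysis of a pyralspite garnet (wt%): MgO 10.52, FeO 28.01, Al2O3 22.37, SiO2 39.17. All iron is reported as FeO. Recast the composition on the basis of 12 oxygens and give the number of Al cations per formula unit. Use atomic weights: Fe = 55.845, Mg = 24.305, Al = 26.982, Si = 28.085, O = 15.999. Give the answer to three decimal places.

10.52 wt% MgO ÷ 40.304 g/mol = 0.26102 mol, giving 0.26102 Mg and 0.26102 O.
28.01 wt% FeO ÷ 71.844 g/mol = 0.38987 mol, giving 0.38987 Fe and 0.38987 O.
22.37 wt% Al2O3 ÷ 101.961 g/mol = 0.21940 mol, giving 0.43880 Al and 0.65820 O.
39.17 wt% SiO2 ÷ 60.083 g/mol = 0.65193 mol, giving 0.65193 Si and 1.30386 O.
Oxygen sums to 2.61295; scaling by 12/2.61295 = 4.59251 puts the formula on 12 O.
Al: 0.43880 × 4.59251 = 2.015 atoms per formula unit.

2.015 Al apfu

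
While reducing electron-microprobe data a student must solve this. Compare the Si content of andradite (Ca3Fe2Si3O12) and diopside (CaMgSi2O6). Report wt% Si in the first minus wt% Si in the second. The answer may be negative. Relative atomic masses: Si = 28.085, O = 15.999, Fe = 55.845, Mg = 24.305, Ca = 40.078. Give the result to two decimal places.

Si in Ca3Fe2Si3O12: molar mass 508.167 g/mol; 3×28.085 = 84.255 g → 16.58 wt%.
Si in CaMgSi2O6: molar mass 216.547 g/mol; 2×28.085 = 56.170 g → 25.94 wt%.
Difference = 16.58 − 25.94 = -9.36 percentage points.

-9.36 percentage points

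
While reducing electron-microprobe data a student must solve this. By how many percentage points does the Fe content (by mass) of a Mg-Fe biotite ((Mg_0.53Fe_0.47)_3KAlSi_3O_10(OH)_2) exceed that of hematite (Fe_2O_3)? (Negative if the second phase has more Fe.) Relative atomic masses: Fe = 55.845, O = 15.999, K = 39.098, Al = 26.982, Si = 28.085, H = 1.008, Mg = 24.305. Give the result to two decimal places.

-52.89 percentage points

First mineral: 78.741 g Fe in 461.725 g formula = 17.05 wt% Fe.
Second mineral: 111.690 g Fe in 159.687 g formula = 69.94 wt% Fe.
17.05% − 69.94% gives a difference of -52.89 percentage points.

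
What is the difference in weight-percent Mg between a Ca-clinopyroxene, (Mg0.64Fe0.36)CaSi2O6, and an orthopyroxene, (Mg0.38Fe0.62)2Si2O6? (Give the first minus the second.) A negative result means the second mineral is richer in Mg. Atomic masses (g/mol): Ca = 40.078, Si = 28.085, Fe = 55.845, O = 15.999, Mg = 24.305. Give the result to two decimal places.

M((Mg0.64Fe0.36)CaSi2O6) = 227.901 g/mol, so wt% Mg = 15.555/227.901 × 100 = 6.83%.
M((Mg0.38Fe0.62)2Si2O6) = 239.884 g/mol, so wt% Mg = 18.472/239.884 × 100 = 7.70%.
6.83 − 7.70 = -0.87 pp.

-0.87 percentage points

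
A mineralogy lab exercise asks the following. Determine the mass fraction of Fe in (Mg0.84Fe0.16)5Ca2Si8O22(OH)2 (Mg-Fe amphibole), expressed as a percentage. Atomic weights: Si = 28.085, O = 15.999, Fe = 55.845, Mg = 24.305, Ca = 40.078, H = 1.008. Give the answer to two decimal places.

5.33 weight percent

M((Mg0.84Fe0.16)5Ca2Si8O22(OH)2) = 837.585 g/mol.
Fe contributes 0.80 × 55.845 = 44.676 g per mole.
44.676/837.585 = 0.0533 → 5.33%.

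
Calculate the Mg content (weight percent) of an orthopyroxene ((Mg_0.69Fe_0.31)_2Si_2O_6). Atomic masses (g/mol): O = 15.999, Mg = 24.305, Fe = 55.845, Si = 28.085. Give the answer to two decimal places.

Formula mass = 1.38*24.305 + 0.62*55.845 + 2*28.085 + 6*15.999 = 220.329 g/mol, of which 33.541 g is Mg.
So Mg makes up 33.541/220.329 = 0.1522 of the mass, i.e. 15.22%.

15.22 weight percent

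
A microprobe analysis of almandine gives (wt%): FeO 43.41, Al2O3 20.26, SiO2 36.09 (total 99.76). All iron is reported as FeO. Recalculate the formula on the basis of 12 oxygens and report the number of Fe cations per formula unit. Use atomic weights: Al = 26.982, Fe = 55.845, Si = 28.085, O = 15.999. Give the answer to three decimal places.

3.019 Fe apfu

FeO (M=71.844): mol = 0.60423; Fe = 0.60423, O = 0.60423.
Al2O3 (M=101.961): mol = 0.19870; Al = 0.39740, O = 0.59610.
SiO2 (M=60.083): mol = 0.60067; Si = 0.60067, O = 1.20134.
ΣO = 2.40167; factor = 12/ΣO = 4.99652.
Fe apfu = 0.60423 × 4.99652 = 3.019.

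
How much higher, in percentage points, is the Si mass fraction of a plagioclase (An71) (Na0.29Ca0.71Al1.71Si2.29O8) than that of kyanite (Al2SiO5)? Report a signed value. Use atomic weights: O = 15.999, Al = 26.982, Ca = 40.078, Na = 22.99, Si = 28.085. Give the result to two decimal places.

6.18 percentage points

Si in Na0.29Ca0.71Al1.71Si2.29O8: molar mass 273.568 g/mol; 2.29×28.085 = 64.315 g → 23.51 wt%.
Si in Al2SiO5: molar mass 162.044 g/mol; 1×28.085 = 28.085 g → 17.33 wt%.
Difference = 23.51 − 17.33 = 6.18 percentage points.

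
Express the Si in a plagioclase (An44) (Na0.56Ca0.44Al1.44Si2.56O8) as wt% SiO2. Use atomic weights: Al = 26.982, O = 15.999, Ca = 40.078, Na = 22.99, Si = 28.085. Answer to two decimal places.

M(Na0.56Ca0.44Al1.44Si2.56O8) = 269.252 g/mol; M(SiO2) = 60.083 g/mol.
Moles SiO2 per formula unit = 2.56 Si ÷ 1 = 2.5600.
SiO2 fraction = (2.5600 × 60.083) / 269.252 = 153.812/269.252 = 0.5713.

57.13 wt%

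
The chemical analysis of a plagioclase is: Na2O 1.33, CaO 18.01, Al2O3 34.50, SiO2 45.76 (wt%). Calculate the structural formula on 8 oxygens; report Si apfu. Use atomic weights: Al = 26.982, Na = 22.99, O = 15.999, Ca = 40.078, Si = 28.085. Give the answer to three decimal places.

Na2O (M=61.979): mol = 0.02146; Na = 0.04292, O = 0.02146.
CaO (M=56.077): mol = 0.32117; Ca = 0.32117, O = 0.32117.
Al2O3 (M=101.961): mol = 0.33836; Al = 0.67672, O = 1.01508.
SiO2 (M=60.083): mol = 0.76161; Si = 0.76161, O = 1.52322.
ΣO = 2.88093; factor = 8/ΣO = 2.77688.
Si apfu = 0.76161 × 2.77688 = 2.115.

2.115 Si apfu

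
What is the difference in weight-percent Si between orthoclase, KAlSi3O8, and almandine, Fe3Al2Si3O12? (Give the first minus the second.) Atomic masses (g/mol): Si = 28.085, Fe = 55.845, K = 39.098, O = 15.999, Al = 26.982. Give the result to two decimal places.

13.34 percentage points

First mineral: 84.255 g Si in 278.327 g formula = 30.27 wt% Si.
Second mineral: 84.255 g Si in 497.742 g formula = 16.93 wt% Si.
30.27% − 16.93% gives a difference of 13.34 percentage points.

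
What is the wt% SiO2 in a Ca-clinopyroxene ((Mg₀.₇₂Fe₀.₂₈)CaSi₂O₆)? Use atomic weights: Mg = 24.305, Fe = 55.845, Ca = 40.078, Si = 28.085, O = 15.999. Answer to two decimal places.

53.32 wt%

M((Mg₀.₇₂Fe₀.₂₈)CaSi₂O₆) = 225.378 g/mol; M(SiO2) = 60.083 g/mol.
Moles SiO2 per formula unit = 2 Si ÷ 1 = 2.0000.
SiO2 fraction = (2.0000 × 60.083) / 225.378 = 120.166/225.378 = 0.5332.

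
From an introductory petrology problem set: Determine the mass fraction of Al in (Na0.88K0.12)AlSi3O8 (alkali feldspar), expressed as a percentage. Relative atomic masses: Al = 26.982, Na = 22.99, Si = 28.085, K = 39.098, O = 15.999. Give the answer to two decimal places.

10.21 mass %

M((Na0.88K0.12)AlSi3O8) = 264.152 g/mol.
Al contributes 1 × 26.982 = 26.982 g per mole.
26.982/264.152 = 0.1021 → 10.21%.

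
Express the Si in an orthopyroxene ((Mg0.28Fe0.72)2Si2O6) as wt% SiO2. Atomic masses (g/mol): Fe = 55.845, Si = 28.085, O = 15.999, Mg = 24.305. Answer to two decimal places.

Formula mass = 246.192 g/mol.
2 Si → 2.0000 mol SiO2 per formula unit; M(SiO2) = 60.083, so SiO2 mass = 120.166 g.
120.166/246.192 × 100 = 48.81 wt%.

48.81 wt%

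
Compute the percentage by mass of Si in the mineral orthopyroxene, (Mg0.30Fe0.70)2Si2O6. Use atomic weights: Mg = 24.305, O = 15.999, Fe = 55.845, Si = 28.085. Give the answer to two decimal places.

Molar mass of (Mg0.30Fe0.70)2Si2O6: 0.60×24.305 + 1.40×55.845 + 2×28.085 + 6×15.999 = 244.930 g/mol.
Mass of Si per formula unit: 2 × 28.085 = 56.170 g.
Weight fraction Si = 56.170 / 244.930 = 0.2293.

22.93 wt%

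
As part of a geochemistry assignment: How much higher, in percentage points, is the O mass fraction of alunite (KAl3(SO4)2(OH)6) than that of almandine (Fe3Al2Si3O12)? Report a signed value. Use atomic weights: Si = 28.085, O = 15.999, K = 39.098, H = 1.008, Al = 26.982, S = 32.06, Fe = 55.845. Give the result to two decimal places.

15.51 percentage points

O in KAl3(SO4)2(OH)6: molar mass 414.198 g/mol; 14×15.999 = 223.986 g → 54.08 wt%.
O in Fe3Al2Si3O12: molar mass 497.742 g/mol; 12×15.999 = 191.988 g → 38.57 wt%.
Difference = 54.08 − 38.57 = 15.51 percentage points.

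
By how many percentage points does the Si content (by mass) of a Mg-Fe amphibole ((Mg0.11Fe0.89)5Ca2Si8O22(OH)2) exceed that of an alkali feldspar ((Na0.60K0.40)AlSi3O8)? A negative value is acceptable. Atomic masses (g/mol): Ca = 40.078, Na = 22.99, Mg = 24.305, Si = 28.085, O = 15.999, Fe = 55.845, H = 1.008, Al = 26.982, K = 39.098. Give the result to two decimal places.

Si in (Mg0.11Fe0.89)5Ca2Si8O22(OH)2: molar mass 952.706 g/mol; 8×28.085 = 224.680 g → 23.58 wt%.
Si in (Na0.60K0.40)AlSi3O8: molar mass 268.662 g/mol; 3×28.085 = 84.255 g → 31.36 wt%.
Difference = 23.58 − 31.36 = -7.78 percentage points.

-7.78 percentage points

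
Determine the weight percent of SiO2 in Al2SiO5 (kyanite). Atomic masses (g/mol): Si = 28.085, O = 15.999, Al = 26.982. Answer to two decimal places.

37.08 wt%

Formula mass = 162.044 g/mol.
1 Si → 1.0000 mol SiO2 per formula unit; M(SiO2) = 60.083, so SiO2 mass = 60.083 g.
60.083/162.044 × 100 = 37.08 wt%.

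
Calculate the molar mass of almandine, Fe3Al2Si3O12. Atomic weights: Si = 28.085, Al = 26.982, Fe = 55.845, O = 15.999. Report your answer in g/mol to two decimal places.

Fe: 3 × 55.845 = 167.5350
Al: 2 × 26.982 = 53.9640
Si: 3 × 28.085 = 84.2550
O: 12 × 15.999 = 191.9880
Summing the contributions gives the formula mass.

497.74 g/mol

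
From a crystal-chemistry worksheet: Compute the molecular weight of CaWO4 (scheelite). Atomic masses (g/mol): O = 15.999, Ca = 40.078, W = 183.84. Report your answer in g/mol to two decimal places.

287.91 g/mol

The formula mass is the sum 1·40.078 + 1·183.84 + 4·15.999.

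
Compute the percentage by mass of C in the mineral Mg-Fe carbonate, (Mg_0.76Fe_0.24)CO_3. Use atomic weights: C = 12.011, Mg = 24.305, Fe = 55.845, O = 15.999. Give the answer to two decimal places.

13.07 mass %

M((Mg_0.76Fe_0.24)CO_3) = 91.883 g/mol.
C contributes 1 × 12.011 = 12.011 g per mole.
12.011/91.883 = 0.1307 → 13.07%.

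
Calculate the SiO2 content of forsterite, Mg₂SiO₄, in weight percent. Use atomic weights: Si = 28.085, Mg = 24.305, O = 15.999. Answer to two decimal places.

Molar mass of Mg₂SiO₄ = 2·24.305 + 1·28.085 + 4·15.999 = 140.691 g/mol.
Each formula unit contains 1 Si, equivalent to 1/1 = 1.0000 mol SiO2.
M(SiO2) = 1×28.085 + 2×15.999 = 60.083 g/mol.
Mass of SiO2 per formula unit = 1.0000 × 60.083 = 60.083 g.
SiO2 wt% = 60.083 / 140.691 × 100 = 42.71%.

42.71 wt%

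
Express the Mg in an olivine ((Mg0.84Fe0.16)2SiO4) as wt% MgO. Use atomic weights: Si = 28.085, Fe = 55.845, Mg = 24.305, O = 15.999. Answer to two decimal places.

Formula mass = 150.784 g/mol.
1.68 Mg → 1.6800 mol MgO per formula unit; M(MgO) = 40.304, so MgO mass = 67.711 g.
67.711/150.784 × 100 = 44.91 wt%.

44.91 wt%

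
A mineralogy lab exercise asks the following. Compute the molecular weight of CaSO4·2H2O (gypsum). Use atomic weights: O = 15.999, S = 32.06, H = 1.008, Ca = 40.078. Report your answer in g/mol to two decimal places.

172.16 g/mol

Ca: 1 × 40.078 = 40.0780
S: 1 × 32.06 = 32.0600
O: 6 × 15.999 = 95.9940
H: 4 × 1.008 = 4.0320
Summing the contributions gives the formula mass.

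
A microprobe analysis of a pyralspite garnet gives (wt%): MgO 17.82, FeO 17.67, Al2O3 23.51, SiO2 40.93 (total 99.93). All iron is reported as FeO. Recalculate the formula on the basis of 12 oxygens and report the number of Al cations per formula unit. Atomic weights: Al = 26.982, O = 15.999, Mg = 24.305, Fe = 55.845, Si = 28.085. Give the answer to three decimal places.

MgO: 17.82/40.304 = 0.44214 mol → 0.44214 mol Mg, 0.44214 mol O.
FeO: 17.67/71.844 = 0.24595 mol → 0.24595 mol Fe, 0.24595 mol O.
Al2O3: 23.51/101.961 = 0.23058 mol → 0.46116 mol Al, 0.69174 mol O.
SiO2: 40.93/60.083 = 0.68122 mol → 0.68122 mol Si, 1.36244 mol O.
Total oxygen = 2.74227 mol. Normalization factor = 12/2.74227 = 4.37594.
Al per 12 O = 0.46116 × 4.37594 = 2.018.

2.018 Al apfu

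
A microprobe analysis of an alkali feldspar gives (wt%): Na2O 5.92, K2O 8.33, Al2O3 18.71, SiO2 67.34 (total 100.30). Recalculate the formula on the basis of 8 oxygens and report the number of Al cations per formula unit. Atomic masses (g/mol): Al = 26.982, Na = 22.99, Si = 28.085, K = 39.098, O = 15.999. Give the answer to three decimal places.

0.987 Al apfu

Na2O: 5.92/61.979 = 0.09552 mol → 0.19104 mol Na, 0.09552 mol O.
K2O: 8.33/94.195 = 0.08843 mol → 0.17686 mol K, 0.08843 mol O.
Al2O3: 18.71/101.961 = 0.18350 mol → 0.36700 mol Al, 0.55050 mol O.
SiO2: 67.34/60.083 = 1.12078 mol → 1.12078 mol Si, 2.24156 mol O.
Total oxygen = 2.97601 mol. Normalization factor = 8/2.97601 = 2.68816.
Al per 8 O = 0.36700 × 2.68816 = 0.987.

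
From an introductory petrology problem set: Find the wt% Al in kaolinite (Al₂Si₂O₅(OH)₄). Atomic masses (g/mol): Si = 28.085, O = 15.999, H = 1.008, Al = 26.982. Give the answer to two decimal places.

Formula mass = 2*26.982 + 2*28.085 + 9*15.999 + 4*1.008 = 258.157 g/mol, of which 53.964 g is Al.
So Al makes up 53.964/258.157 = 0.2090 of the mass, i.e. 20.90%.

20.90 mass %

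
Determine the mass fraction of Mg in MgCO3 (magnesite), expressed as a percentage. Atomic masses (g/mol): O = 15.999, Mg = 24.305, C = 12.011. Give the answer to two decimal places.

28.83 wt%

Molar mass of MgCO3: 1×24.305 + 1×12.011 + 3×15.999 = 84.313 g/mol.
Mass of Mg per formula unit: 1 × 24.305 = 24.305 g.
Weight fraction Mg = 24.305 / 84.313 = 0.2883.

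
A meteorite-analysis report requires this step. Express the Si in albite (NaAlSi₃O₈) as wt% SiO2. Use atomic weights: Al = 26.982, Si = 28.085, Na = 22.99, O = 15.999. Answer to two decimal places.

68.74 wt%

Molar mass of NaAlSi₃O₈ = 1·22.99 + 1·26.982 + 3·28.085 + 8·15.999 = 262.219 g/mol.
Each formula unit contains 3 Si, equivalent to 3/1 = 3.0000 mol SiO2.
M(SiO2) = 1×28.085 + 2×15.999 = 60.083 g/mol.
Mass of SiO2 per formula unit = 3.0000 × 60.083 = 180.249 g.
SiO2 wt% = 180.249 / 262.219 × 100 = 68.74%.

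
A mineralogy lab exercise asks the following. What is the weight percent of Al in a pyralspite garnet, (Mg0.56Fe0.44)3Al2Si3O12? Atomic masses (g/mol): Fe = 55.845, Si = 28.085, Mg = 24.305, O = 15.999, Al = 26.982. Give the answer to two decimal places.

M((Mg0.56Fe0.44)3Al2Si3O12) = 444.755 g/mol.
Al contributes 2 × 26.982 = 53.964 g per mole.
53.964/444.755 = 0.1213 → 12.13%.

12.13 mass %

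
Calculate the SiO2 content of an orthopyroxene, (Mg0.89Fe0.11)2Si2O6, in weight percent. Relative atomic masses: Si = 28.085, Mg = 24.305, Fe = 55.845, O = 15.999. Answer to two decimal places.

57.85 wt%

M((Mg0.89Fe0.11)2Si2O6) = 207.713 g/mol; M(SiO2) = 60.083 g/mol.
Moles SiO2 per formula unit = 2 Si ÷ 1 = 2.0000.
SiO2 fraction = (2.0000 × 60.083) / 207.713 = 120.166/207.713 = 0.5785.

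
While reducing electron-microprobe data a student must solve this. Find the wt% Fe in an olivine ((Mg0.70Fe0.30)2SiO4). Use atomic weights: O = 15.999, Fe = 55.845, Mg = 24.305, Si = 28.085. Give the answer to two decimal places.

M((Mg0.70Fe0.30)2SiO4) = 159.615 g/mol.
Fe contributes 0.60 × 55.845 = 33.507 g per mole.
33.507/159.615 = 0.2099 → 20.99%.

20.99 wt%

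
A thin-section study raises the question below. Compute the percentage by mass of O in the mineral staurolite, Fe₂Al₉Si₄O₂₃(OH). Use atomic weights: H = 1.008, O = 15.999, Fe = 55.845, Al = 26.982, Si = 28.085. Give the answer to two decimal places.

M(Fe₂Al₉Si₄O₂₃(OH)) = 851.852 g/mol.
O contributes 24 × 15.999 = 383.976 g per mole.
383.976/851.852 = 0.4508 → 45.08%.

45.08 mass %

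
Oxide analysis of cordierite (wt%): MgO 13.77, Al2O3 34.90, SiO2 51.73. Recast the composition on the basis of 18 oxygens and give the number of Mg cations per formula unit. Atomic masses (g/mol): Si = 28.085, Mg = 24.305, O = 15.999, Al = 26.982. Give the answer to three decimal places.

1.990 Mg apfu

MgO (M=40.304): mol = 0.34165; Mg = 0.34165, O = 0.34165.
Al2O3 (M=101.961): mol = 0.34229; Al = 0.68458, O = 1.02687.
SiO2 (M=60.083): mol = 0.86098; Si = 0.86098, O = 1.72196.
ΣO = 3.09048; factor = 18/ΣO = 5.82434.
Mg apfu = 0.34165 × 5.82434 = 1.990.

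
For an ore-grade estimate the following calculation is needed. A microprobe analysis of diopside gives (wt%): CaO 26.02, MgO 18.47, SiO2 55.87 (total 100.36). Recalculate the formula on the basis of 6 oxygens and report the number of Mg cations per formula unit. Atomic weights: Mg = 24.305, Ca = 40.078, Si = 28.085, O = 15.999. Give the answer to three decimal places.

26.02 wt% CaO ÷ 56.077 g/mol = 0.46400 mol, giving 0.46400 Ca and 0.46400 O.
18.47 wt% MgO ÷ 40.304 g/mol = 0.45827 mol, giving 0.45827 Mg and 0.45827 O.
55.87 wt% SiO2 ÷ 60.083 g/mol = 0.92988 mol, giving 0.92988 Si and 1.85976 O.
Oxygen sums to 2.78203; scaling by 6/2.78203 = 2.15670 puts the formula on 6 O.
Mg: 0.45827 × 2.15670 = 0.988 atoms per formula unit.

0.988 Mg apfu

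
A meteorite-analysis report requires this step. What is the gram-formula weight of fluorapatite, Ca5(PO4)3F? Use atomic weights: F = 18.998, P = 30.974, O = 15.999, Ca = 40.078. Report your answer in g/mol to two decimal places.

504.30 g/mol

The formula mass is the sum 5×40.078 + 3×30.974 + 12×15.999 + 1×18.998.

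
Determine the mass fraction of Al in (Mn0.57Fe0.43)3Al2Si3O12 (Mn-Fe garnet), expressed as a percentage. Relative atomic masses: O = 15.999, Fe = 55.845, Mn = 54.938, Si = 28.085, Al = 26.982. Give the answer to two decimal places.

Molar mass of (Mn0.57Fe0.43)3Al2Si3O12: 1.71×54.938 + 1.29×55.845 + 2×26.982 + 3×28.085 + 12×15.999 = 496.191 g/mol.
Mass of Al per formula unit: 2 × 26.982 = 53.964 g.
Weight fraction Al = 53.964 / 496.191 = 0.1088.

10.88 weight percent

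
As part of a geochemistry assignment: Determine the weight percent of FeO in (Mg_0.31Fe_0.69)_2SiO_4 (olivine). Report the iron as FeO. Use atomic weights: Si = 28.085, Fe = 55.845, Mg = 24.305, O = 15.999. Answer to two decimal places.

53.82 wt%

M((Mg_0.31Fe_0.69)_2SiO_4) = 184.216 g/mol; M(FeO) = 71.844 g/mol.
Moles FeO per formula unit = 1.38 Fe ÷ 1 = 1.3800.
FeO fraction = (1.3800 × 71.844) / 184.216 = 99.145/184.216 = 0.5382.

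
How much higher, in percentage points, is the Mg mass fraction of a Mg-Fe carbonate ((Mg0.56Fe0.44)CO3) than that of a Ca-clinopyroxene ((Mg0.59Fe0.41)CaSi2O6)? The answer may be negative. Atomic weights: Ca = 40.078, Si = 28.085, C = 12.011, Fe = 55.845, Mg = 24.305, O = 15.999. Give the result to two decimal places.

M((Mg0.56Fe0.44)CO3) = 98.191 g/mol, so wt% Mg = 13.611/98.191 × 100 = 13.86%.
M((Mg0.59Fe0.41)CaSi2O6) = 229.478 g/mol, so wt% Mg = 14.340/229.478 × 100 = 6.25%.
13.86 − 6.25 = 7.61 pp.

7.61 percentage points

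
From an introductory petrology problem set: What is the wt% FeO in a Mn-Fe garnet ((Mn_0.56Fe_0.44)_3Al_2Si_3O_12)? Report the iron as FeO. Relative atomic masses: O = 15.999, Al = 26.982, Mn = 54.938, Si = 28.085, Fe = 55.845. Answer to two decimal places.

19.11 wt%

Formula mass = 496.218 g/mol.
1.32 Fe → 1.3200 mol FeO per formula unit; M(FeO) = 71.844, so FeO mass = 94.834 g.
94.834/496.218 × 100 = 19.11 wt%.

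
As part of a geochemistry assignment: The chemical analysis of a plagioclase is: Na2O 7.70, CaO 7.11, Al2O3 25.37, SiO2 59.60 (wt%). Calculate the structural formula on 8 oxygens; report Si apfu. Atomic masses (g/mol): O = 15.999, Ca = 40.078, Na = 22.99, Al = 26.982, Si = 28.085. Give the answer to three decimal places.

2.662 Si apfu

Na2O (M=61.979): mol = 0.12424; Na = 0.24848, O = 0.12424.
CaO (M=56.077): mol = 0.12679; Ca = 0.12679, O = 0.12679.
Al2O3 (M=101.961): mol = 0.24882; Al = 0.49764, O = 0.74646.
SiO2 (M=60.083): mol = 0.99196; Si = 0.99196, O = 1.98392.
ΣO = 2.98141; factor = 8/ΣO = 2.68329.
Si apfu = 0.99196 × 2.68329 = 2.662.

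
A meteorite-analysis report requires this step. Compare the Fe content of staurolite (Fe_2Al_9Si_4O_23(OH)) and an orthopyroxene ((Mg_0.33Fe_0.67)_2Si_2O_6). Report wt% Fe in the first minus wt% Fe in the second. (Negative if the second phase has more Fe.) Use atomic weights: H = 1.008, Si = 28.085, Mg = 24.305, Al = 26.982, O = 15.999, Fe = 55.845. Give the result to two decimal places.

-17.68 percentage points

First mineral: 111.690 g Fe in 851.852 g formula = 13.11 wt% Fe.
Second mineral: 74.832 g Fe in 243.038 g formula = 30.79 wt% Fe.
13.11% − 30.79% gives a difference of -17.68 percentage points.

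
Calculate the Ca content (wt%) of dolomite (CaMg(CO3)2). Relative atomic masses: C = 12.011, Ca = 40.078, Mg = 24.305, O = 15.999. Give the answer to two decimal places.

Molar mass of CaMg(CO3)2: 1·40.078 + 1·24.305 + 2·12.011 + 6·15.999 = 184.399 g/mol.
Mass of Ca per formula unit: 1 × 40.078 = 40.078 g.
Weight fraction Ca = 40.078 / 184.399 = 0.2173.

21.73 wt%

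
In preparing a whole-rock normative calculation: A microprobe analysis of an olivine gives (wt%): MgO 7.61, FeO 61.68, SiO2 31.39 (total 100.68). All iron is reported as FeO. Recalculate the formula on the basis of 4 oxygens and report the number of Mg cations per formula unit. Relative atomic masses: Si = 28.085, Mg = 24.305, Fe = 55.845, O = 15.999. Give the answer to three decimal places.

0.361 Mg apfu

MgO (M=40.304): mol = 0.18882; Mg = 0.18882, O = 0.18882.
FeO (M=71.844): mol = 0.85853; Fe = 0.85853, O = 0.85853.
SiO2 (M=60.083): mol = 0.52244; Si = 0.52244, O = 1.04488.
ΣO = 2.09223; factor = 4/ΣO = 1.91184.
Mg apfu = 0.18882 × 1.91184 = 0.361.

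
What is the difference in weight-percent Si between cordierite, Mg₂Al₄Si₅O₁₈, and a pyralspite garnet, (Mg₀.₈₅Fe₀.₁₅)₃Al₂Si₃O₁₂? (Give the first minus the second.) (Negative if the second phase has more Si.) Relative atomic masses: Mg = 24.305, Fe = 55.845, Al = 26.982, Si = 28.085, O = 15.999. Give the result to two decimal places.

M(Mg₂Al₄Si₅O₁₈) = 584.945 g/mol, so wt% Si = 140.425/584.945 × 100 = 24.01%.
M((Mg₀.₈₅Fe₀.₁₅)₃Al₂Si₃O₁₂) = 417.315 g/mol, so wt% Si = 84.255/417.315 × 100 = 20.19%.
24.01 − 20.19 = 3.82 pp.

3.82 percentage points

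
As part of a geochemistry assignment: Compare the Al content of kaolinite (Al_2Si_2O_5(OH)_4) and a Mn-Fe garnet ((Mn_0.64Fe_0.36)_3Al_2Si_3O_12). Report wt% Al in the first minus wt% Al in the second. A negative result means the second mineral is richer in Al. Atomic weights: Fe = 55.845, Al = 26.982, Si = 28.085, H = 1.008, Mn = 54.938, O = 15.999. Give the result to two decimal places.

M(Al_2Si_2O_5(OH)_4) = 258.157 g/mol, so wt% Al = 53.964/258.157 × 100 = 20.90%.
M((Mn_0.64Fe_0.36)_3Al_2Si_3O_12) = 496.001 g/mol, so wt% Al = 53.964/496.001 × 100 = 10.88%.
20.90 − 10.88 = 10.02 pp.

10.02 percentage points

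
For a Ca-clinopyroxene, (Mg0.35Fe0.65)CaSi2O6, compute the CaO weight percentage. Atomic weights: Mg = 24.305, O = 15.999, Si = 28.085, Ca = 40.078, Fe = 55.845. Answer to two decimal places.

Formula mass = 237.048 g/mol.
1 Ca → 1.0000 mol CaO per formula unit; M(CaO) = 56.077, so CaO mass = 56.077 g.
56.077/237.048 × 100 = 23.66 wt%.

23.66 wt%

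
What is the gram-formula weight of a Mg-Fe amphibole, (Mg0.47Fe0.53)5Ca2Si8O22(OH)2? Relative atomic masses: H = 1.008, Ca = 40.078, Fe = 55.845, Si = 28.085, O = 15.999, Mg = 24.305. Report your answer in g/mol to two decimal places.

The formula mass is the sum 2.35·24.305 + 2.65·55.845 + 2·40.078 + 8·28.085 + 24·15.999 + 2·1.008.

895.93 g/mol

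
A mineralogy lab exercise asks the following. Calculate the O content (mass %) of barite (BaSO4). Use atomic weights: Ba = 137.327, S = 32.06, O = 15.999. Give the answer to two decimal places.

27.42 mass %

Formula mass = 1*137.327 + 1*32.06 + 4*15.999 = 233.383 g/mol, of which 63.996 g is O.
So O makes up 63.996/233.383 = 0.2742 of the mass, i.e. 27.42%.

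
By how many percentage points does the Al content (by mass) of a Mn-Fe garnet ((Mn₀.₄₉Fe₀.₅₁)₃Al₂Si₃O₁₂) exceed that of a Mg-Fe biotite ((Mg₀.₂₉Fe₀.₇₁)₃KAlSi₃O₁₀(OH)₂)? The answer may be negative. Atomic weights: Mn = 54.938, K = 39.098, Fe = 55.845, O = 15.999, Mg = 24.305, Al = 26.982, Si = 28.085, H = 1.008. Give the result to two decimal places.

First mineral: 53.964 g Al in 496.409 g formula = 10.87 wt% Al.
Second mineral: 26.982 g Al in 484.434 g formula = 5.57 wt% Al.
10.87% − 5.57% gives a difference of 5.30 percentage points.

5.30 percentage points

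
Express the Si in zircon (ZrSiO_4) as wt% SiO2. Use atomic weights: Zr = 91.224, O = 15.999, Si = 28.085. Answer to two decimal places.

32.78 wt%

Molar mass of ZrSiO_4 = 1×91.224 + 1×28.085 + 4×15.999 = 183.305 g/mol.
Each formula unit contains 1 Si, equivalent to 1/1 = 1.0000 mol SiO2.
M(SiO2) = 1×28.085 + 2×15.999 = 60.083 g/mol.
Mass of SiO2 per formula unit = 1.0000 × 60.083 = 60.083 g.
SiO2 wt% = 60.083 / 183.305 × 100 = 32.78%.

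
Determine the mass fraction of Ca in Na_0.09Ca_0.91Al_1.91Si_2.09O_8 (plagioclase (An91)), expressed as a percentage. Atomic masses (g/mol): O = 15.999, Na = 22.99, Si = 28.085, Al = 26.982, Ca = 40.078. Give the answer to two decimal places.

13.18 weight percent

M(Na_0.09Ca_0.91Al_1.91Si_2.09O_8) = 276.765 g/mol.
Ca contributes 0.91 × 40.078 = 36.471 g per mole.
36.471/276.765 = 0.1318 → 13.18%.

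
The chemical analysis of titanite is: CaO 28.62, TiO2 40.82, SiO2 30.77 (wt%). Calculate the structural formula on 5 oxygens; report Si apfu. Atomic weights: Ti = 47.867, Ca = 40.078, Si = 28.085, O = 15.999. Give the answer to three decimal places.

CaO (M=56.077): mol = 0.51037; Ca = 0.51037, O = 0.51037.
TiO2 (M=79.865): mol = 0.51111; Ti = 0.51111, O = 1.02222.
SiO2 (M=60.083): mol = 0.51212; Si = 0.51212, O = 1.02424.
ΣO = 2.55683; factor = 5/ΣO = 1.95555.
Si apfu = 0.51212 × 1.95555 = 1.001.

1.001 Si apfu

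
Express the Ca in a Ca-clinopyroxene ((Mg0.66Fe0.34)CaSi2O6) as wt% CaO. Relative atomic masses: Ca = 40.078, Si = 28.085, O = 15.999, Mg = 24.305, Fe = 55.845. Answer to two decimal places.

24.67 wt%

Formula mass = 227.271 g/mol.
1 Ca → 1.0000 mol CaO per formula unit; M(CaO) = 56.077, so CaO mass = 56.077 g.
56.077/227.271 × 100 = 24.67 wt%.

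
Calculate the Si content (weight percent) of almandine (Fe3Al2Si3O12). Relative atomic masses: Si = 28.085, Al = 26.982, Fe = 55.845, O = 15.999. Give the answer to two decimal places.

M(Fe3Al2Si3O12) = 497.742 g/mol.
Si contributes 3 × 28.085 = 84.255 g per mole.
84.255/497.742 = 0.1693 → 16.93%.

16.93 weight percent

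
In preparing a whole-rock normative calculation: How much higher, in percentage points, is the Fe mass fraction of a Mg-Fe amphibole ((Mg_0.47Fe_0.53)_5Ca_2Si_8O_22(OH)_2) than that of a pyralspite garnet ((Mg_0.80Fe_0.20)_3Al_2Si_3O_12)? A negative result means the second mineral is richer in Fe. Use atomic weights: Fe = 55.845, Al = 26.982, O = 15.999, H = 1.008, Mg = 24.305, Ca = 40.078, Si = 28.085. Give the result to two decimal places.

M((Mg_0.47Fe_0.53)_5Ca_2Si_8O_22(OH)_2) = 895.934 g/mol, so wt% Fe = 147.989/895.934 × 100 = 16.52%.
M((Mg_0.80Fe_0.20)_3Al_2Si_3O_12) = 422.046 g/mol, so wt% Fe = 33.507/422.046 × 100 = 7.94%.
16.52 − 7.94 = 8.58 pp.

8.58 percentage points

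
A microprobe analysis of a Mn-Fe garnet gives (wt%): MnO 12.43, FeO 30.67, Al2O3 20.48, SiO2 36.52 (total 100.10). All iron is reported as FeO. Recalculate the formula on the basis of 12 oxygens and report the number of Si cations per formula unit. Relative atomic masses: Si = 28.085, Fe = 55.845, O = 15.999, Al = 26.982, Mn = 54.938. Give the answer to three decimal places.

MnO (M=70.937): mol = 0.17523; Mn = 0.17523, O = 0.17523.
FeO (M=71.844): mol = 0.42690; Fe = 0.42690, O = 0.42690.
Al2O3 (M=101.961): mol = 0.20086; Al = 0.40172, O = 0.60258.
SiO2 (M=60.083): mol = 0.60783; Si = 0.60783, O = 1.21566.
ΣO = 2.42037; factor = 12/ΣO = 4.95792.
Si apfu = 0.60783 × 4.95792 = 3.014.

3.014 Si apfu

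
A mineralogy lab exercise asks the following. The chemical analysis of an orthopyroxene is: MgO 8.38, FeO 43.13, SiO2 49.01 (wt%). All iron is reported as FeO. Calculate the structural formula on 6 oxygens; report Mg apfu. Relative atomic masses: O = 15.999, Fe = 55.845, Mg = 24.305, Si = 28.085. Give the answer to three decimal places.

0.511 Mg apfu

8.38 wt% MgO ÷ 40.304 g/mol = 0.20792 mol, giving 0.20792 Mg and 0.20792 O.
43.13 wt% FeO ÷ 71.844 g/mol = 0.60033 mol, giving 0.60033 Fe and 0.60033 O.
49.01 wt% SiO2 ÷ 60.083 g/mol = 0.81570 mol, giving 0.81570 Si and 1.63140 O.
Oxygen sums to 2.43965; scaling by 6/2.43965 = 2.45937 puts the formula on 6 O.
Mg: 0.20792 × 2.45937 = 0.511 atoms per formula unit.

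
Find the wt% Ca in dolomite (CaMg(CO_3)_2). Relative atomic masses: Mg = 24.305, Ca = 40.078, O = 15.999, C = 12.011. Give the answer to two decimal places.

21.73 mass %

Formula mass = 1·40.078 + 1·24.305 + 2·12.011 + 6·15.999 = 184.399 g/mol, of which 40.078 g is Ca.
So Ca makes up 40.078/184.399 = 0.2173 of the mass, i.e. 21.73%.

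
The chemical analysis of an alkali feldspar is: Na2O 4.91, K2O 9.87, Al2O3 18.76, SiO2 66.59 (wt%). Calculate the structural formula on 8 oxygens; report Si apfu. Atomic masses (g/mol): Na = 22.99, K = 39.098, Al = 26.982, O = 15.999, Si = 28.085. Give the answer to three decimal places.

3.003 Si apfu

4.91 wt% Na2O ÷ 61.979 g/mol = 0.07922 mol, giving 0.15844 Na and 0.07922 O.
9.87 wt% K2O ÷ 94.195 g/mol = 0.10478 mol, giving 0.20956 K and 0.10478 O.
18.76 wt% Al2O3 ÷ 101.961 g/mol = 0.18399 mol, giving 0.36798 Al and 0.55197 O.
66.59 wt% SiO2 ÷ 60.083 g/mol = 1.10830 mol, giving 1.10830 Si and 2.21660 O.
Oxygen sums to 2.95257; scaling by 8/2.95257 = 2.70950 puts the formula on 8 O.
Si: 1.10830 × 2.70950 = 3.003 atoms per formula unit.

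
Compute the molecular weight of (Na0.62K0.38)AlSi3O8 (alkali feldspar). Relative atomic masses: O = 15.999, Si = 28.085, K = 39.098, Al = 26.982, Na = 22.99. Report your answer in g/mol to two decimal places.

268.34 g/mol

Na: 0.62 × 22.99 = 14.2538
K: 0.38 × 39.098 = 14.8572
Al: 1 × 26.982 = 26.9820
Si: 3 × 28.085 = 84.2550
O: 8 × 15.999 = 127.9920
Summing the contributions gives the formula mass.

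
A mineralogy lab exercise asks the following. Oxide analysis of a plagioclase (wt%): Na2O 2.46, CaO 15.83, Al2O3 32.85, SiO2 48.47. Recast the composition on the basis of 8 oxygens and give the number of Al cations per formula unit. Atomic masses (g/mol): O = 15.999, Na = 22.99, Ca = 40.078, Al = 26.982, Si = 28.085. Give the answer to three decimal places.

Na2O (M=61.979): mol = 0.03969; Na = 0.07938, O = 0.03969.
CaO (M=56.077): mol = 0.28229; Ca = 0.28229, O = 0.28229.
Al2O3 (M=101.961): mol = 0.32218; Al = 0.64436, O = 0.96654.
SiO2 (M=60.083): mol = 0.80672; Si = 0.80672, O = 1.61344.
ΣO = 2.90196; factor = 8/ΣO = 2.75676.
Al apfu = 0.64436 × 2.75676 = 1.776.

1.776 Al apfu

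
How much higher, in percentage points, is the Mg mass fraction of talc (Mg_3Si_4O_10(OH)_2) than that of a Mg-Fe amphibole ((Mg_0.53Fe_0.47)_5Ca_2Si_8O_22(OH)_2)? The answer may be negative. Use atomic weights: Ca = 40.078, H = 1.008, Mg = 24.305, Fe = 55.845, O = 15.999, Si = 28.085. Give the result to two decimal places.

Mg in Mg_3Si_4O_10(OH)_2: molar mass 379.259 g/mol; 3×24.305 = 72.915 g → 19.23 wt%.
Mg in (Mg_0.53Fe_0.47)_5Ca_2Si_8O_22(OH)_2: molar mass 886.472 g/mol; 2.65×24.305 = 64.408 g → 7.27 wt%.
Difference = 19.23 − 7.27 = 11.96 percentage points.

11.96 percentage points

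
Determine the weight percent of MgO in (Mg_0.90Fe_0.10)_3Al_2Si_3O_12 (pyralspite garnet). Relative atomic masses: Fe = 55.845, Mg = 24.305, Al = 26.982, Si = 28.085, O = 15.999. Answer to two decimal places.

Formula mass = 412.584 g/mol.
2.70 Mg → 2.7000 mol MgO per formula unit; M(MgO) = 40.304, so MgO mass = 108.821 g.
108.821/412.584 × 100 = 26.38 wt%.

26.38 wt%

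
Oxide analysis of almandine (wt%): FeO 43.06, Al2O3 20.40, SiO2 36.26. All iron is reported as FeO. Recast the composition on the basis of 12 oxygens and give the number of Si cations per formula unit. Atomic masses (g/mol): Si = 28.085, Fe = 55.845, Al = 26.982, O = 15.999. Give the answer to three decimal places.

43.06 wt% FeO ÷ 71.844 g/mol = 0.59935 mol, giving 0.59935 Fe and 0.59935 O.
20.40 wt% Al2O3 ÷ 101.961 g/mol = 0.20008 mol, giving 0.40016 Al and 0.60024 O.
36.26 wt% SiO2 ÷ 60.083 g/mol = 0.60350 mol, giving 0.60350 Si and 1.20700 O.
Oxygen sums to 2.40659; scaling by 12/2.40659 = 4.98631 puts the formula on 12 O.
Si: 0.60350 × 4.98631 = 3.009 atoms per formula unit.

3.009 Si apfu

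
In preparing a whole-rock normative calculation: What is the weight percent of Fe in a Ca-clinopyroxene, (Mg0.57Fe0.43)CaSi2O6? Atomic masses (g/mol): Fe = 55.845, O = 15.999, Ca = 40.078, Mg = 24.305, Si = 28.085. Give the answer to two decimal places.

M((Mg0.57Fe0.43)CaSi2O6) = 230.109 g/mol.
Fe contributes 0.43 × 55.845 = 24.013 g per mole.
24.013/230.109 = 0.1044 → 10.44%.

10.44 weight percent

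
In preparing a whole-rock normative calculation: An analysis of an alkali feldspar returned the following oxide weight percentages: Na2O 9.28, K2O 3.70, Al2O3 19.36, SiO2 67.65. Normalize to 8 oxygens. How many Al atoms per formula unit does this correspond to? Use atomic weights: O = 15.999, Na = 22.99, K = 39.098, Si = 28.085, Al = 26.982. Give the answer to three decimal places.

1.009 Al apfu

9.28 wt% Na2O ÷ 61.979 g/mol = 0.14973 mol, giving 0.29946 Na and 0.14973 O.
3.70 wt% K2O ÷ 94.195 g/mol = 0.03928 mol, giving 0.07856 K and 0.03928 O.
19.36 wt% Al2O3 ÷ 101.961 g/mol = 0.18988 mol, giving 0.37976 Al and 0.56964 O.
67.65 wt% SiO2 ÷ 60.083 g/mol = 1.12594 mol, giving 1.12594 Si and 2.25188 O.
Oxygen sums to 3.01053; scaling by 8/3.01053 = 2.65734 puts the formula on 8 O.
Al: 0.37976 × 2.65734 = 1.009 atoms per formula unit.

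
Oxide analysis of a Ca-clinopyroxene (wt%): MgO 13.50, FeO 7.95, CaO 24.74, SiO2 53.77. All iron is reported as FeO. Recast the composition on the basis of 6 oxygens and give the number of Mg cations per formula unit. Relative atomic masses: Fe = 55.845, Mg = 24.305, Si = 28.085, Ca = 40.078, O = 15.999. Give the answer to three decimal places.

0.751 Mg apfu

13.50 wt% MgO ÷ 40.304 g/mol = 0.33495 mol, giving 0.33495 Mg and 0.33495 O.
7.95 wt% FeO ÷ 71.844 g/mol = 0.11066 mol, giving 0.11066 Fe and 0.11066 O.
24.74 wt% CaO ÷ 56.077 g/mol = 0.44118 mol, giving 0.44118 Ca and 0.44118 O.
53.77 wt% SiO2 ÷ 60.083 g/mol = 0.89493 mol, giving 0.89493 Si and 1.78986 O.
Oxygen sums to 2.67665; scaling by 6/2.67665 = 2.24161 puts the formula on 6 O.
Mg: 0.33495 × 2.24161 = 0.751 atoms per formula unit.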